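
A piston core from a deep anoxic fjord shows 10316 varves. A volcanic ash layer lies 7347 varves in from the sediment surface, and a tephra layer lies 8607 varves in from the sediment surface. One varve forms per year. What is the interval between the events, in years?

8607 − 7347 = 1260 varves lie between the two events.
That is 1260 years at one varve per year.

1260 years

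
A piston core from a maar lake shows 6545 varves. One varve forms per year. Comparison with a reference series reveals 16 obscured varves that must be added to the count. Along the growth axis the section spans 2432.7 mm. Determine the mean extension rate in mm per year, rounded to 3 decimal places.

Adjusted count: 6545 + 16 = 6561 varves.
2432.7 mm over 6561 years gives 2432.7 / 6561 ≈ 0.371 mm per year.

0.371 mm per year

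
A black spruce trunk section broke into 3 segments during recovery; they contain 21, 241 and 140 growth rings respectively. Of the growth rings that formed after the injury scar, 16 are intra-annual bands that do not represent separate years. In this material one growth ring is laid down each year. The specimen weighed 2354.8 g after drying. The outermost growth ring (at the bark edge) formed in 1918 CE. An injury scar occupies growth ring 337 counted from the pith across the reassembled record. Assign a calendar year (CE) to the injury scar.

1869 CE

Total growth rings = 21 + 241 + 140 = 402.
402 − 337 = 65 growth rings lie beyond the injury scar toward the bark edge.
65 − 16 false = 49 true growth rings after the injury scar.
1918 − 49 = 1869 CE.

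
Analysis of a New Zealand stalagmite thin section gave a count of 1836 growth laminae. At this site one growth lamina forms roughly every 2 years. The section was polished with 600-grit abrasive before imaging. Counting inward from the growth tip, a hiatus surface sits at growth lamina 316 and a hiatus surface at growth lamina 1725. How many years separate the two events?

2818 yr

The two markers are separated by 1725 − 316 = 1409 growth laminae.
1409 growth laminae at 2 years each span 1409 × 2 = 2818 years.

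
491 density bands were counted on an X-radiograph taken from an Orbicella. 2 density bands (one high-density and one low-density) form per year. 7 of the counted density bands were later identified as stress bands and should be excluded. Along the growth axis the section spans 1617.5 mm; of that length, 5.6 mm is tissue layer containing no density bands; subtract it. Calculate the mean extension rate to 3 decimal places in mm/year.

6.661 mm/year

True density band count = 491 − 7 = 484.
484 density bands at 2 per year is 484 / 2 = 242 years.
The growth record spans 1617.5 − 5.6 = 1611.9 mm.
Extension rate ≈ 1611.9 / 242 = 6.661 mm/year.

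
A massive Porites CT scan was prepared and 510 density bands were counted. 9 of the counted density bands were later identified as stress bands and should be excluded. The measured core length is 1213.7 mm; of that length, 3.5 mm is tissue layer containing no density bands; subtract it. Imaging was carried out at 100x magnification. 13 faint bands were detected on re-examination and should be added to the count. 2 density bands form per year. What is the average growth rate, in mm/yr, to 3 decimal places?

After corrections the count is 510 − 9 + 13 = 514 density bands.
514 density bands at 2 per year is 514 / 2 = 257 years.
The growth record spans 1213.7 − 3.5 = 1210.2 mm.
1210.2 mm over 257 years gives 1210.2 / 257 ≈ 4.709 mm/yr.

4.709 mm/yr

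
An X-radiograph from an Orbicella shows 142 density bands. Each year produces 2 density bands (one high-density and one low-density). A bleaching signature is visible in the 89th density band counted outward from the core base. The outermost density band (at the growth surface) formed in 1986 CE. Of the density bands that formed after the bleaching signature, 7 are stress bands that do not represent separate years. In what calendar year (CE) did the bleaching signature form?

1963 CE

142 − 89 = 53 density bands lie beyond the bleaching signature toward the growth surface.
Excluding 7 false density bands: 53 − 7 = 46.
Dividing by 2 density bands per year: 46 / 2 = 23 years.
Counting back 23 years from 1986 CE places the bleaching signature in 1986 − 23 = 1963 CE.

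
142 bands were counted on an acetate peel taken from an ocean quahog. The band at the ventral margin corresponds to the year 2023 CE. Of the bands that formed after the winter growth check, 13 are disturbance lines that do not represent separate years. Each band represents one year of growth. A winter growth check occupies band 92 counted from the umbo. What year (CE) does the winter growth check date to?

1986 CE

142 − 92 = 50 bands lie beyond the winter growth check toward the ventral margin.
50 − 13 false = 37 true bands after the winter growth check.
Counting back 37 years from 2023 CE places the winter growth check in 2023 − 37 = 1986 CE.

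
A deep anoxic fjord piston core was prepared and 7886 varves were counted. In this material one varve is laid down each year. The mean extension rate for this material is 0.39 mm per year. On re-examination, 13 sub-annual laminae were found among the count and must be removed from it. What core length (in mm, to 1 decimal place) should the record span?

3070.5 mm

Correcting the raw count gives 7886 − 13 = 7873 true varves.
7873 years at 0.39 mm/year gives 0.39 × 7873 = 3070.5 mm.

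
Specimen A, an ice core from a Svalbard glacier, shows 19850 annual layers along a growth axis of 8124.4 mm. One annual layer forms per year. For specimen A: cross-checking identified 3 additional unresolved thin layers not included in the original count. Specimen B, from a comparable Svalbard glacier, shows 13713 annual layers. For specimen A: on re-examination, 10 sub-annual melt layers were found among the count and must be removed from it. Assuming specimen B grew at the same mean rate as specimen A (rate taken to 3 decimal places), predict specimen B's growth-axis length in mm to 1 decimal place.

Specimen A: adjusted count: 19850 − 10 + 3 = 19843 annual layers.
A: 8124.4 mm over 19843 years gives 8124.4 / 19843 ≈ 0.409 mm/yr.
Length of B = 0.409 × 13713 = 5608.6 mm.

5608.6 mm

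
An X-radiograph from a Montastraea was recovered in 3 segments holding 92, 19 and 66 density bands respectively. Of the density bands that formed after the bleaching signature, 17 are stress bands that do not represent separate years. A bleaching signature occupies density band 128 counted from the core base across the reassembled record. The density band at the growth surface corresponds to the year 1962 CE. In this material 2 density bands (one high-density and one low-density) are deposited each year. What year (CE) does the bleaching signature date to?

Total density bands = 92 + 19 + 66 = 177.
177 − 128 = 49 density bands lie beyond the bleaching signature toward the growth surface.
49 − 17 false = 32 true density bands after the bleaching signature.
32 density bands at 2 per year is 32 / 2 = 16 years.
1962 − 16 = 1946 CE.

1946 CE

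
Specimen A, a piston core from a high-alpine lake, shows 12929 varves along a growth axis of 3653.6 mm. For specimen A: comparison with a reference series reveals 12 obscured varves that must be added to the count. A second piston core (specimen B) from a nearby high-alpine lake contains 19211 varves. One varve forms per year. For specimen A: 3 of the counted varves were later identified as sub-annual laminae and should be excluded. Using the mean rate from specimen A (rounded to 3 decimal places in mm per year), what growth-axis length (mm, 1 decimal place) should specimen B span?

5417.5 mm

Specimen A: after corrections the count is 12929 − 3 + 12 = 12938 varves.
A: Mean rate = 3653.6 mm / 12938 years ≈ 0.282 mm per year.
Length of B = 0.282 × 19211 = 5417.5 mm.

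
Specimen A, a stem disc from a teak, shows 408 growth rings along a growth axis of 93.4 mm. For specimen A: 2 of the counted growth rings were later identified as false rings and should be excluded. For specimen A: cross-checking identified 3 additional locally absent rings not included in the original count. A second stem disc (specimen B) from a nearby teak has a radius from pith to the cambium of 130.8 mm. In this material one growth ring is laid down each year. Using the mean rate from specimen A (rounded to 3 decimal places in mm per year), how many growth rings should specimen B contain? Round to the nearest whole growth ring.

574 growth rings

Specimen A: after corrections the count is 408 − 2 + 3 = 409 growth rings.
A: 93.4 mm over 409 years gives 93.4 / 409 ≈ 0.228 mm/yr.
For B, 130.8 / 0.228 = 573.68 years ≈ 574 growth rings.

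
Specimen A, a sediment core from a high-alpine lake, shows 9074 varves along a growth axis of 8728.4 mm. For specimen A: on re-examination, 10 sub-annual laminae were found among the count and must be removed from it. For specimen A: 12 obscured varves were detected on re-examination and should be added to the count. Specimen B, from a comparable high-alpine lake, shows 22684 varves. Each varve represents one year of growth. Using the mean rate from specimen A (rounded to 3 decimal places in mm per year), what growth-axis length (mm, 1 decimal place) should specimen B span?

Specimen A: adjusted count: 9074 − 10 + 12 = 9076 varves.
A: 8728.4 mm over 9076 years gives 8728.4 / 9076 ≈ 0.962 mm per year.
For B, 0.962 mm/year × 22684 years = 21822.0 mm.

21822.0 mm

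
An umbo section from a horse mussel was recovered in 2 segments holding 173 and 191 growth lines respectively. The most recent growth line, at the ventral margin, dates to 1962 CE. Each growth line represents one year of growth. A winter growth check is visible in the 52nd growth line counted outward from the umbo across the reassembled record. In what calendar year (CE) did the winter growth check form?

Total growth lines = 173 + 191 = 364.
The winter growth check sits at growth line 52 from the umbo, so 364 − 52 = 312 growth lines formed after it.
1962 − 312 = 1650 CE.

1650 CE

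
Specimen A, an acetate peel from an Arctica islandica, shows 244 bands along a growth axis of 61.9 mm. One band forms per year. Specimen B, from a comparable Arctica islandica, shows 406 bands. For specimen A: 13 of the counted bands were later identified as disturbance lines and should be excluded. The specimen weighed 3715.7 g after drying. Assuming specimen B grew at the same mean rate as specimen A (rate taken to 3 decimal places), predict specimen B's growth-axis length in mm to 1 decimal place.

108.8 mm

Specimen A: true band count = 244 − 13 = 231.
A: Mean rate = 61.9 mm / 231 years ≈ 0.268 mm/yr.
For B, 0.268 mm/year × 406 years = 108.8 mm.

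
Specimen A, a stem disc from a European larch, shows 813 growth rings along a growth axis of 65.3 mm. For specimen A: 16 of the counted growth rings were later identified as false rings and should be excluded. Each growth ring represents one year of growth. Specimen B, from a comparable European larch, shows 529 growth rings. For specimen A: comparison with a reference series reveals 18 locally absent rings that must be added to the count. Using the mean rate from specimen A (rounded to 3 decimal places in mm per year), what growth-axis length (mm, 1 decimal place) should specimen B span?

42.3 mm

Specimen A: after corrections the count is 813 − 16 + 18 = 815 growth rings.
A: Extension rate ≈ 65.3 / 815 = 0.080 mm per year.
Length of B = 0.080 × 529 = 42.3 mm.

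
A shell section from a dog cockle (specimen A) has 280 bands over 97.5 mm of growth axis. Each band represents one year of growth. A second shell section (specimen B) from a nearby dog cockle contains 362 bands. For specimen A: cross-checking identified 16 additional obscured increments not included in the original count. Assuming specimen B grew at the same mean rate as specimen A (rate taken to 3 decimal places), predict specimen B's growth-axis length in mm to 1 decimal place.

Specimen A: after corrections the count is 280 + 16 = 296 bands.
A: Mean rate = 97.5 mm / 296 years ≈ 0.329 mm/yr.
For B, 0.329 mm/year × 362 years = 119.1 mm.

119.1 mm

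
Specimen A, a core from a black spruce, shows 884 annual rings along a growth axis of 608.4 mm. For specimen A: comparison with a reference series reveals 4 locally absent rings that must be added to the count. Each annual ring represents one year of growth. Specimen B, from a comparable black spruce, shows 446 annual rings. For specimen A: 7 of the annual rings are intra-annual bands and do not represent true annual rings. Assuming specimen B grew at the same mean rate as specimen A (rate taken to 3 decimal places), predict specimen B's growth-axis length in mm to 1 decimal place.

308.2 mm

Specimen A: correcting the raw count gives 884 − 7 + 4 = 881 true annual rings.
A: Mean rate = 608.4 mm / 881 years ≈ 0.691 mm/year.
For B, 0.691 mm/year × 446 years = 308.2 mm.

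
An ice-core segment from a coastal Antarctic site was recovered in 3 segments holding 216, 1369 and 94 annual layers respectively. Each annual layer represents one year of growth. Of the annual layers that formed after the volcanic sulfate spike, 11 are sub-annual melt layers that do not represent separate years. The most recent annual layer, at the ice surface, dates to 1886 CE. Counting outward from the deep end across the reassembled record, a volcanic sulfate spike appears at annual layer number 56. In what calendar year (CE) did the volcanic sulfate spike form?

274 CE

Total annual layers = 216 + 1369 + 94 = 1679.
The volcanic sulfate spike sits at annual layer 56 from the deep end, so 1679 − 56 = 1623 annual layers formed after it.
Excluding 11 false annual layers: 1623 − 11 = 1612.
The annual layer at the ice surface is 1886 CE, so the volcanic sulfate spike dates to 1886 − 1612 = 274 CE.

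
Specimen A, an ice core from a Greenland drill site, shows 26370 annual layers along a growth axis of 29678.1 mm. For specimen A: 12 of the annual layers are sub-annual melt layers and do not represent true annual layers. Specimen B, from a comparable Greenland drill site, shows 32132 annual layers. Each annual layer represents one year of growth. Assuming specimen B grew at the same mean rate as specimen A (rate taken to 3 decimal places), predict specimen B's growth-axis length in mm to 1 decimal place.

Specimen A: correcting the raw count gives 26370 − 12 = 26358 true annual layers.
A: 29678.1 mm over 26358 years gives 29678.1 / 26358 ≈ 1.126 mm/year.
For B, 1.126 mm/year × 32132 years = 36180.6 mm.

36180.6 mm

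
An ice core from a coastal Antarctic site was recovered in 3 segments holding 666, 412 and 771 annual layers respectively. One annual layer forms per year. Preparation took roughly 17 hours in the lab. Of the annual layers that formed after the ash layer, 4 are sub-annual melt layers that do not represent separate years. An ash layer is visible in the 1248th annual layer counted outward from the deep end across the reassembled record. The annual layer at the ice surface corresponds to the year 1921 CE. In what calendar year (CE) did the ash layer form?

1324 CE

Total annual layers = 666 + 412 + 771 = 1849.
1849 − 1248 = 601 annual layers lie beyond the ash layer toward the ice surface.
Removing the 4 false annual layers leaves 601 − 4 = 597 true annual layers beyond the ash layer.
1921 − 597 = 1324 CE.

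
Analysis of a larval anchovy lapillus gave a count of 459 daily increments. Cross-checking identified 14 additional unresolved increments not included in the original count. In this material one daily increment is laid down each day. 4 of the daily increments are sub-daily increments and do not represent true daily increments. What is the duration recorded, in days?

469 days

True daily increment count = 459 − 4 + 14 = 469.
At one daily increment per day, that is 469 days.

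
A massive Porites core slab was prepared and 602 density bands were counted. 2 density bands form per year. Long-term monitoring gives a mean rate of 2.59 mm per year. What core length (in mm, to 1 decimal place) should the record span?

Dividing by 2 density bands per year: 602 / 2 = 301 years.
Predicted length = 2.59 mm/year × 301 years = 779.6 mm.

779.6 mm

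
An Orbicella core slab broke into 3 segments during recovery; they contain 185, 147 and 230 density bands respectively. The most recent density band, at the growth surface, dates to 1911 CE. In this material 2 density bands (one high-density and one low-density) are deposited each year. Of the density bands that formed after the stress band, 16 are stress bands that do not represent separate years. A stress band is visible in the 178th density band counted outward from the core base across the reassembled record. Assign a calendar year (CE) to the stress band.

Total density bands = 185 + 147 + 230 = 562.
Between density band 178 and the growth surface there are 562 − 178 = 384 density bands.
384 − 16 false = 368 true density bands after the stress band.
368 density bands at 2 per year is 368 / 2 = 184 years.
Counting back 184 years from 1911 CE places the stress band in 1911 − 184 = 1727 CE.

1727 CE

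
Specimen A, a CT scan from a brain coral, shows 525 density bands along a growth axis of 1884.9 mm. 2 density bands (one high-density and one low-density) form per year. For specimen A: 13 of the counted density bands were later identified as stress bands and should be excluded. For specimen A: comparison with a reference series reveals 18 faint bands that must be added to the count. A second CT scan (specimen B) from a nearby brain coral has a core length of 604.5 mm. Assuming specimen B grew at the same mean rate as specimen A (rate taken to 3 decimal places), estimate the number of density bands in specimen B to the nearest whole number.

Specimen A: after corrections the count is 525 − 13 + 18 = 530 density bands.
Specimen A: dividing by 2 density bands per year: 530 / 2 = 265 years.
A: 1884.9 mm over 265 years gives 1884.9 / 265 ≈ 7.113 mm per year.
B spans 604.5 / 7.113 = 84.99 years; at 2 density bands per year that is 84.99 × 2 ≈ 170 density bands.

170 density bands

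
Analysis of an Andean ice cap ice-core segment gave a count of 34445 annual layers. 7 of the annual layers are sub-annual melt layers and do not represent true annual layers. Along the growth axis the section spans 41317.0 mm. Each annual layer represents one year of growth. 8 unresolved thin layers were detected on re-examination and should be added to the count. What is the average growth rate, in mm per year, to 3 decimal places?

1.199 mm per year

Correcting the raw count gives 34445 − 7 + 8 = 34446 true annual layers.
Mean rate = 41317.0 mm / 34446 years ≈ 1.199 mm per year.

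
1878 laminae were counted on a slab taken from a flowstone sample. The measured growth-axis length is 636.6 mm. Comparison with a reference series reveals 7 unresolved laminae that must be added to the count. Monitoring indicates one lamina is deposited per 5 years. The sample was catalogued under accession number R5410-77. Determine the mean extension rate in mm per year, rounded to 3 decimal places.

0.068 mm per year

After corrections the count is 1878 + 7 = 1885 laminae.
At 5 years per lamina, 1885 × 5 = 9425 years.
Mean rate = 636.6 mm / 9425 years ≈ 0.068 mm per year.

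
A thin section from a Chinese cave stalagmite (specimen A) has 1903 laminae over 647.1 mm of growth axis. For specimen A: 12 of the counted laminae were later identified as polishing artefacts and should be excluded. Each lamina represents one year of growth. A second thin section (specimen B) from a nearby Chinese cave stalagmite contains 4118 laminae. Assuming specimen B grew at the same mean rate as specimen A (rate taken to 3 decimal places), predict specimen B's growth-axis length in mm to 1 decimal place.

Specimen A: after corrections the count is 1903 − 12 = 1891 laminae.
A: 647.1 mm over 1891 years gives 647.1 / 1891 ≈ 0.342 mm per year.
Length of B = 0.342 × 4118 = 1408.4 mm.

1408.4 mm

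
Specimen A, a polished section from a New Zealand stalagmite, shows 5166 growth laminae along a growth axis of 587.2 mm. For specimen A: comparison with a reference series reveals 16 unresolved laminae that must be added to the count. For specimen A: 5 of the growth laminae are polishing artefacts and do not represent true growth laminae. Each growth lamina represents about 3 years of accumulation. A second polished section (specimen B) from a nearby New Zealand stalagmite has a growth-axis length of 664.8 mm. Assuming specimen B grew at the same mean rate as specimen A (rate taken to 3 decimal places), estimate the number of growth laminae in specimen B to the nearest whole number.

5832 growth laminae

Specimen A: after corrections the count is 5166 − 5 + 16 = 5177 growth laminae.
Specimen A: at 3 years per growth lamina, 5177 × 3 = 15531 years.
A: Mean rate = 587.2 mm / 15531 years ≈ 0.038 mm/yr.
For B, 664.8 / 0.038 = 17494.74 years; at 3 years per growth lamina that is 17494.74 / 3 ≈ 5832 growth laminae.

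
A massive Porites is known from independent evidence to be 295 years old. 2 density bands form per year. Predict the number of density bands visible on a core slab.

295 years at 2 density bands per year gives 295 × 2 = 590 density bands.
So 590 density bands should be present.

590 density bands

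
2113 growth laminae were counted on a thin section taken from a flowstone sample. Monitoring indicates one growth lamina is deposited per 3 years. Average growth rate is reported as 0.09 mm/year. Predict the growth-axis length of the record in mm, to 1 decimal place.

570.5 mm

At 3 years per growth lamina, 2113 × 3 = 6339 years.
Length ≈ 0.09 × 6339 = 570.5 mm.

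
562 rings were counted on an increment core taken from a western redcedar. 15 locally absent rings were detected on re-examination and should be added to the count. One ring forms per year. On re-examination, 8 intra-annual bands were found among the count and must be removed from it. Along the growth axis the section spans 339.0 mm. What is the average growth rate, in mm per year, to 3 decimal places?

0.596 mm per year

Correcting the raw count gives 562 − 8 + 15 = 569 true rings.
339.0 mm over 569 years gives 339.0 / 569 ≈ 0.596 mm per year.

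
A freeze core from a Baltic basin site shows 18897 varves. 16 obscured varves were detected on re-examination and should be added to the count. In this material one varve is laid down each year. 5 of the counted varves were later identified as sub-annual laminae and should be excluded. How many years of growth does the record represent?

18908 years

Correcting the raw count gives 18897 − 5 + 16 = 18908 true varves.
One varve per year makes the duration 18908 years.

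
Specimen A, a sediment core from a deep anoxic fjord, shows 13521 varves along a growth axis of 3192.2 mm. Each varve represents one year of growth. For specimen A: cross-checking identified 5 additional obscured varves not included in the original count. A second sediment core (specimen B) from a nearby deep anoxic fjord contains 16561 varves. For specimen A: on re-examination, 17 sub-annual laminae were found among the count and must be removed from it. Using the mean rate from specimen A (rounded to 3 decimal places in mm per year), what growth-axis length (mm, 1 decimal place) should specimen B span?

3908.4 mm

Specimen A: after corrections the count is 13521 − 17 + 5 = 13509 varves.
A: Mean rate = 3192.2 mm / 13509 years ≈ 0.236 mm/yr.
Length of B = 0.236 × 16561 = 3908.4 mm.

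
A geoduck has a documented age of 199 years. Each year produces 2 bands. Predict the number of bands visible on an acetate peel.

398 bands

199 years at 2 bands per year gives 199 × 2 = 398 bands.
So 398 bands should be present.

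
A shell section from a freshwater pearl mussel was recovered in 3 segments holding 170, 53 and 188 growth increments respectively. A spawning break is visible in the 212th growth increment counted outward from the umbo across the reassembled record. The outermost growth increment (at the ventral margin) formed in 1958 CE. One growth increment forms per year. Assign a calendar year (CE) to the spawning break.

Total growth increments = 170 + 53 + 188 = 411.
411 − 212 = 199 growth increments lie beyond the spawning break toward the ventral margin.
1958 − 199 = 1759 CE.

1759 CE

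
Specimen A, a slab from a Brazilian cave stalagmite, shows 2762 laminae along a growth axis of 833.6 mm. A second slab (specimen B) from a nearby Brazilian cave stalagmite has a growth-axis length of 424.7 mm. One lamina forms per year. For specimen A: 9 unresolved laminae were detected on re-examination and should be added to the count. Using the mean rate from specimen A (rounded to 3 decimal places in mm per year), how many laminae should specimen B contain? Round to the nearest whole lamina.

1411 laminae

Specimen A: adjusted count: 2762 + 9 = 2771 laminae.
A: 833.6 mm over 2771 years gives 833.6 / 2771 ≈ 0.301 mm per year.
Specimen B: 424.7 mm / 0.301 mm per year = 1410.96 years ≈ 1411 laminae.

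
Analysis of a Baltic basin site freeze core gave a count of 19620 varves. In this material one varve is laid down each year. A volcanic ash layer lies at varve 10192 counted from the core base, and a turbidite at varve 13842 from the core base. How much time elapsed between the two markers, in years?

3650 years

The two markers are separated by 13842 − 10192 = 3650 varves.
That is 3650 years at one varve per year.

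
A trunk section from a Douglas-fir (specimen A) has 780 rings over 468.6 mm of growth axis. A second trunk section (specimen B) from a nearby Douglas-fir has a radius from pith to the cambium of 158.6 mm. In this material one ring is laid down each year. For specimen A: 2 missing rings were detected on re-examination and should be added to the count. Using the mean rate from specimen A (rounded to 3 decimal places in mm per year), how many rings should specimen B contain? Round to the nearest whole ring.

Specimen A: correcting the raw count gives 780 + 2 = 782 true rings.
A: Mean rate = 468.6 mm / 782 years ≈ 0.599 mm per year.
For B, 158.6 / 0.599 = 264.77 years ≈ 265 rings.

265 rings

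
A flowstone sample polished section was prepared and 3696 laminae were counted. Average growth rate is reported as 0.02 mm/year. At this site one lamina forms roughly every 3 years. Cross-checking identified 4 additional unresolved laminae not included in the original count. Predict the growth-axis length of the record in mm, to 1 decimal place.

222.0 mm

After corrections the count is 3696 + 4 = 3700 laminae.
3700 laminae at 3 years each span 3700 × 3 = 11100 years.
Length ≈ 0.02 × 11100 = 222.0 mm.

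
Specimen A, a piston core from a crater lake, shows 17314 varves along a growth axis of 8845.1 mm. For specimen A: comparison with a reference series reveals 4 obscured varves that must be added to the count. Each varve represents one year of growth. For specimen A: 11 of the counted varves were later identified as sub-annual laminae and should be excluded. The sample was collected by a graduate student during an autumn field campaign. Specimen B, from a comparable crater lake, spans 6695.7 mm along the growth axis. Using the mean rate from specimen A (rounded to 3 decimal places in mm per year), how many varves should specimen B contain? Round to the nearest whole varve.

Specimen A: adjusted count: 17314 − 11 + 4 = 17307 varves.
A: Extension rate ≈ 8845.1 / 17307 = 0.511 mm/yr.
B spans 6695.7 / 0.511 = 13103.13 years ≈ 13103 varves.

13103 varves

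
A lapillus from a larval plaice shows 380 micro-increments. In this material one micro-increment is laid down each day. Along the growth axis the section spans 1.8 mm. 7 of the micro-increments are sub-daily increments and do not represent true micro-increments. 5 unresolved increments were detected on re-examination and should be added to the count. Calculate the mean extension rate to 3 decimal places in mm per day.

After corrections the count is 380 − 7 + 5 = 378 micro-increments.
Mean rate = 1.8 mm / 378 days ≈ 0.005 mm per day.

0.005 mm per day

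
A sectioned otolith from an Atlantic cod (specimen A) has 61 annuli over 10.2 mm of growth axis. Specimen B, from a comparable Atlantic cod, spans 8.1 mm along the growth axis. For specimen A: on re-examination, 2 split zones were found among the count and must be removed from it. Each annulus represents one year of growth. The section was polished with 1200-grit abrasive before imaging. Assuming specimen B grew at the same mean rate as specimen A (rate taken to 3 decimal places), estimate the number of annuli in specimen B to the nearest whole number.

Specimen A: after corrections the count is 61 − 2 = 59 annuli.
A: Mean rate = 10.2 mm / 59 years ≈ 0.173 mm/yr.
B spans 8.1 / 0.173 = 46.82 years ≈ 47 annuli.

47 annuli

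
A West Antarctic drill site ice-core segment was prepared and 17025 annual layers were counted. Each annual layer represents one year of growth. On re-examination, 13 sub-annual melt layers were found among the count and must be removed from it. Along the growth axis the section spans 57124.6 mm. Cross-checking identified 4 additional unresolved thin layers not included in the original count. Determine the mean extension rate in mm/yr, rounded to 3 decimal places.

3.357 mm/yr

Adjusted count: 17025 − 13 + 4 = 17016 annual layers.
57124.6 mm over 17016 years gives 57124.6 / 17016 ≈ 3.357 mm/yr.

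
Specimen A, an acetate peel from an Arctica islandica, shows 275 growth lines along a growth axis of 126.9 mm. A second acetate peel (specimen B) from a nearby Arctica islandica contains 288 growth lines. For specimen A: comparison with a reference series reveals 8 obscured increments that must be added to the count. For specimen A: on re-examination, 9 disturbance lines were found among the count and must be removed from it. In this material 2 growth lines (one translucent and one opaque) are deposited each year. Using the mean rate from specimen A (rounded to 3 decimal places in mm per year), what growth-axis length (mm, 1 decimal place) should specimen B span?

Specimen A: true growth line count = 275 − 9 + 8 = 274.
Specimen A: with 2 growth lines per year, 274 / 2 = 137 years.
A: Mean rate = 126.9 mm / 137 years ≈ 0.926 mm/yr.
Specimen B: dividing by 2 growth lines per year: 288 / 2 = 144 years. Length of B = 0.926 × 144 = 133.3 mm.

133.3 mm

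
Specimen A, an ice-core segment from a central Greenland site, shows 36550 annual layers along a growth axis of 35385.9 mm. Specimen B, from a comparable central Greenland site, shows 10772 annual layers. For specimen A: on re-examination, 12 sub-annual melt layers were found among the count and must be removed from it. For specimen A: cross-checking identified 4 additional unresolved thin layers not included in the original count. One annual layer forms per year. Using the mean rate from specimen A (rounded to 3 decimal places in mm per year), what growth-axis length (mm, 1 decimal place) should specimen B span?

10427.3 mm

Specimen A: adjusted count: 36550 − 12 + 4 = 36542 annual layers.
A: Mean rate = 35385.9 mm / 36542 years ≈ 0.968 mm per year.
Length of B = 0.968 × 10772 = 10427.3 mm.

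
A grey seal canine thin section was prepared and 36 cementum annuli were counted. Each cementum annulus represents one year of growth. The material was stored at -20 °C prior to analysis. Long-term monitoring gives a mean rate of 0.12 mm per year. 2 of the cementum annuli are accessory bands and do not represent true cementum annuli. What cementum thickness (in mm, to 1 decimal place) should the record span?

Adjusted count: 36 − 2 = 34 cementum annuli.
Length ≈ 0.12 × 34 = 4.1 mm.

4.1 mm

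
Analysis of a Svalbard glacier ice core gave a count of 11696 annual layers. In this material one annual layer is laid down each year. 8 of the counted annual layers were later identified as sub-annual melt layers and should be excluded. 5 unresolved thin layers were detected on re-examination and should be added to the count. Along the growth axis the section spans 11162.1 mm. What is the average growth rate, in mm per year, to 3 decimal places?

0.955 mm per year

Correcting the raw count gives 11696 − 8 + 5 = 11693 true annual layers.
Mean rate = 11162.1 mm / 11693 years ≈ 0.955 mm per year.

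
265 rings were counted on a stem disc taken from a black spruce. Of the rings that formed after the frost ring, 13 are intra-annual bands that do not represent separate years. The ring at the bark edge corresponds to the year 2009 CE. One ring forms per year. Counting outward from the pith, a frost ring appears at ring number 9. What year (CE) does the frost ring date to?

1766 CE

265 − 9 = 256 rings lie beyond the frost ring toward the bark edge.
Excluding 13 false rings: 256 − 13 = 243.
Counting back 243 years from 2009 CE places the frost ring in 2009 − 243 = 1766 CE.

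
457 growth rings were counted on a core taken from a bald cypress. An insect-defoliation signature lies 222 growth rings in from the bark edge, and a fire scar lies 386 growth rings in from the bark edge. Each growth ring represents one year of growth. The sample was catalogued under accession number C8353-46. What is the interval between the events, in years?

The two markers are separated by 386 − 222 = 164 growth rings.
One growth ring per year makes the interval 164 years.

164 years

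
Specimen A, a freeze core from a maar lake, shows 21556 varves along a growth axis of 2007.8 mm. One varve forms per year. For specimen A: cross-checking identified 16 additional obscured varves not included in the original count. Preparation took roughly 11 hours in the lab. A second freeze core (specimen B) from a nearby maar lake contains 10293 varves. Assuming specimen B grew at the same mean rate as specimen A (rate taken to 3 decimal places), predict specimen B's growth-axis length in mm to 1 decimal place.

Specimen A: true varve count = 21556 + 16 = 21572.
A: Mean rate = 2007.8 mm / 21572 years ≈ 0.093 mm/year.
Length of B = 0.093 × 10293 = 957.2 mm.

957.2 mm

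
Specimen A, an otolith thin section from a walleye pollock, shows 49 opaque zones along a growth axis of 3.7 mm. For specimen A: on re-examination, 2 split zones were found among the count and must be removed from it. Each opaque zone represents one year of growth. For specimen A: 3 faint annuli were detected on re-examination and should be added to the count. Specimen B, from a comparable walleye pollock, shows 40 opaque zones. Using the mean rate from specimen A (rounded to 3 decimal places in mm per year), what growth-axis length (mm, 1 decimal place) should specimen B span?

3.0 mm

Specimen A: adjusted count: 49 − 2 + 3 = 50 opaque zones.
A: Mean rate = 3.7 mm / 50 years ≈ 0.074 mm/year.
For B, 0.074 mm/year × 40 years = 3.0 mm.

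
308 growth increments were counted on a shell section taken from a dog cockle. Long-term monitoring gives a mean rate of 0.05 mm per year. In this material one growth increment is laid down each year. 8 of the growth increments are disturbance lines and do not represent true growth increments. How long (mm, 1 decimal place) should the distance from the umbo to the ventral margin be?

After corrections the count is 308 − 8 = 300 growth increments.
Predicted length = 0.05 mm/year × 300 years = 15.0 mm.

15.0 mm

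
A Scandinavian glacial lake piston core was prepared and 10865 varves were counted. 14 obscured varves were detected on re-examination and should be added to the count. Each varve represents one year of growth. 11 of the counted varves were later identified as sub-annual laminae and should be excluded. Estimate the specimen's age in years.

10868 years

True varve count = 10865 − 11 + 14 = 10868.
With a one-to-one varve periodicity this is 10868 years.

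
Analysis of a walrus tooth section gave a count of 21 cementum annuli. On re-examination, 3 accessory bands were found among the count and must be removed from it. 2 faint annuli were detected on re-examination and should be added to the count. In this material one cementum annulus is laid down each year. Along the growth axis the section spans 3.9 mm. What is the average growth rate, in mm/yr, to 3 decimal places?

0.195 mm/yr

True cementum annulus count = 21 − 3 + 2 = 20.
Extension rate ≈ 3.9 / 20 = 0.195 mm/yr.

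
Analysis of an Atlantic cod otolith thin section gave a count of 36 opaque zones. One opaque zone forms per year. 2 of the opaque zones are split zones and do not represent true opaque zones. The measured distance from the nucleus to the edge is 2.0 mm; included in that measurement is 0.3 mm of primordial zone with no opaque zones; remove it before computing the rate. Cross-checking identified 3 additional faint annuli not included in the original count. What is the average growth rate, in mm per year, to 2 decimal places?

Correcting the raw count gives 36 − 2 + 3 = 37 true opaque zones.
The growth record spans 2.0 − 0.3 = 1.7 mm.
1.7 mm over 37 years gives 1.7 / 37 ≈ 0.05 mm per year.

0.05 mm per year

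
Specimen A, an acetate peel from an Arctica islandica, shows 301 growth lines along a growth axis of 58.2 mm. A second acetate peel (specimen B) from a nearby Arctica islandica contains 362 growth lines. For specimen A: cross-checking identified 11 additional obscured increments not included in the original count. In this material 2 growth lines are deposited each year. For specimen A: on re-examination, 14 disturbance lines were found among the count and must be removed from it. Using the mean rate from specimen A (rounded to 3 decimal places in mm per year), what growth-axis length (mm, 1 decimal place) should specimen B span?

70.8 mm

Specimen A: correcting the raw count gives 301 − 14 + 11 = 298 true growth lines.
Specimen A: 298 growth lines at 2 per year is 298 / 2 = 149 years.
A: 58.2 mm over 149 years gives 58.2 / 149 ≈ 0.391 mm/year.
Specimen B: dividing by 2 growth lines per year: 362 / 2 = 181 years. B's length ≈ 0.391 × 181 = 70.8 mm.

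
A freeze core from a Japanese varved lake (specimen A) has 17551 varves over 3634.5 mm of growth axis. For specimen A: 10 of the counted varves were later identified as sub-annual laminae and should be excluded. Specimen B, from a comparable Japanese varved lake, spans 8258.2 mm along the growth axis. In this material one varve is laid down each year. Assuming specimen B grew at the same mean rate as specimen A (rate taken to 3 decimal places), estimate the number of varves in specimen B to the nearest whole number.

39895 varves

Specimen A: true varve count = 17551 − 10 = 17541.
A: 3634.5 mm over 17541 years gives 3634.5 / 17541 ≈ 0.207 mm/year.
For B, 8258.2 / 0.207 = 39894.69 years ≈ 39895 varves.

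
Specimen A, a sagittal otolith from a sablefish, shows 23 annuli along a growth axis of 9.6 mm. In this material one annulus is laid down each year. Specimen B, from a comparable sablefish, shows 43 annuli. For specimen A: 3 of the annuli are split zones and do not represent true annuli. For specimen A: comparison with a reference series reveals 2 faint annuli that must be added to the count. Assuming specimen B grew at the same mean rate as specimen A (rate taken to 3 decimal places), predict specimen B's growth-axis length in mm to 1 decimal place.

Specimen A: correcting the raw count gives 23 − 3 + 2 = 22 true annuli.
A: Mean rate = 9.6 mm / 22 years ≈ 0.436 mm per year.
For B, 0.436 mm/year × 43 years = 18.7 mm.

18.7 mm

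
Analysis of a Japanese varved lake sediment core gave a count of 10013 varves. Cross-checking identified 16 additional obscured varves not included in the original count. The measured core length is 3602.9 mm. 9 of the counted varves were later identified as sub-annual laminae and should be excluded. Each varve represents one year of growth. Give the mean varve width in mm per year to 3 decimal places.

Correcting the raw count gives 10013 − 9 + 16 = 10020 true varves.
Mean rate = 3602.9 mm / 10020 years ≈ 0.360 mm per year.

0.360 mm per year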